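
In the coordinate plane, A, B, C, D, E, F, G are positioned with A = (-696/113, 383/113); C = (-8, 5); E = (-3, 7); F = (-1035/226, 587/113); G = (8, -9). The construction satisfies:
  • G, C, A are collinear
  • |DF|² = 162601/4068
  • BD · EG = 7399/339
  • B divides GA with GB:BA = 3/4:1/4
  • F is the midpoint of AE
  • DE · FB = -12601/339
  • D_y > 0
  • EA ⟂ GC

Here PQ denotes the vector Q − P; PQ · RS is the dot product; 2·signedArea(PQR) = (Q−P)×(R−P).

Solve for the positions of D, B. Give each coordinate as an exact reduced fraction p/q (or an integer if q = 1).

1. B_x = -296/113  [B divides GA with GB:BA = 3/4:1/4]
2. B_y = 33/113  [B divides GA with GB:BA = 3/4:1/4]
   → B = (-296/113, 33/113)
3. D_x = -131/339  [DE · FB = -12601/339 ∩ BD · EG = 7399/339]
4. D_y = 157/339  [DE · FB = -12601/339 ∩ BD · EG = 7399/339]
   → D = (-131/339, 157/339)

B = (-296/113, 33/113)
D = (-131/339, 157/339)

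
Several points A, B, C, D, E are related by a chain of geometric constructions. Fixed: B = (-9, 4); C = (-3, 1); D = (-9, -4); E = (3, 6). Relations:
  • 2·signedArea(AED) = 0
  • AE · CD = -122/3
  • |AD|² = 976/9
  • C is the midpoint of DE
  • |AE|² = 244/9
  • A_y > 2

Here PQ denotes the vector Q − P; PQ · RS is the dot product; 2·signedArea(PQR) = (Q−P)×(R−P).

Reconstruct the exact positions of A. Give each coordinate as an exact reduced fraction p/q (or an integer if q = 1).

A = (-1, 8/3)

1. A_x = -1  [2·signedArea(AED) = 0 ∩ AE · CD = -122/3]
2. A_y = 8/3  [2·signedArea(AED) = 0 ∩ AE · CD = -122/3]
   → A = (-1, 8/3)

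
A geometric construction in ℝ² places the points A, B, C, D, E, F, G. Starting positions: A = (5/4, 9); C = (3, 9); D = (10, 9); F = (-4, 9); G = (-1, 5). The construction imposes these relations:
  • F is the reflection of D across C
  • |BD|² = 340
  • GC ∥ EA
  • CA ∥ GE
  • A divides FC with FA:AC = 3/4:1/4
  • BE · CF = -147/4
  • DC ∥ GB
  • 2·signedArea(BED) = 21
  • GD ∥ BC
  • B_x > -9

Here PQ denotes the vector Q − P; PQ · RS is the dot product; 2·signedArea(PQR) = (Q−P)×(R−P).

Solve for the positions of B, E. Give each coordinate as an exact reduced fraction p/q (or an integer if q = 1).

1. B_x = -8  [GD ∥ BC ∩ DC ∥ GB]
2. B_y = 5  [GD ∥ BC ∩ DC ∥ GB]
   → B = (-8, 5)
3. E_x = -11/4  [GC ∥ EA ∩ CA ∥ GE]
4. E_y = 5  [GC ∥ EA ∩ CA ∥ GE]
   → E = (-11/4, 5)

B = (-8, 5)
E = (-11/4, 5)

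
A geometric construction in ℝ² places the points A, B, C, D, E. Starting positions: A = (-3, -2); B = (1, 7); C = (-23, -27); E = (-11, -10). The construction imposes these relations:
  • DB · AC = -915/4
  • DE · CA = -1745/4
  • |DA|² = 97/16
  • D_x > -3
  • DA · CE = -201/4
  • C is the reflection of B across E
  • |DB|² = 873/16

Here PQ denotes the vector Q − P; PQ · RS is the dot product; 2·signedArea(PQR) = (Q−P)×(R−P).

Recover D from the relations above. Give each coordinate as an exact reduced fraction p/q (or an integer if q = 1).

1. D_x = -2  [DE · CA = -1745/4 ∩ DA · CE = -201/4]
2. D_y = 1/4  [DE · CA = -1745/4 ∩ DA · CE = -201/4]
   → D = (-2, 1/4)

D = (-2, 1/4)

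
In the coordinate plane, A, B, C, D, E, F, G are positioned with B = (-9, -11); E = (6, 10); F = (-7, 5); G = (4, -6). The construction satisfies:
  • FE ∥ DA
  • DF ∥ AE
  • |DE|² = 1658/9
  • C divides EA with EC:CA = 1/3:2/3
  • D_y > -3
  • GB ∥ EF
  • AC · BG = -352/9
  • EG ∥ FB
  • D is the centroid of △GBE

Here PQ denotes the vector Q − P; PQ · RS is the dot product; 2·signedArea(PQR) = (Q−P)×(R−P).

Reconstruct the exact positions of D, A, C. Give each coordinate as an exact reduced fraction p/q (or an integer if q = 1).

1. D_x = 1/3  [D is the centroid of △GBE]
2. D_y = -7/3  [D is the centroid of △GBE]
   → D = (1/3, -7/3)
3. A_x = 40/3  [DF ∥ AE ∩ FE ∥ DA]
4. A_y = 8/3  [DF ∥ AE ∩ FE ∥ DA]
   → A = (40/3, 8/3)
5. C_x = 76/9  [C divides EA with EC:CA = 1/3:2/3]
6. C_y = 68/9  [C divides EA with EC:CA = 1/3:2/3]
   → C = (76/9, 68/9)

A = (40/3, 8/3)
C = (76/9, 68/9)
D = (1/3, -7/3)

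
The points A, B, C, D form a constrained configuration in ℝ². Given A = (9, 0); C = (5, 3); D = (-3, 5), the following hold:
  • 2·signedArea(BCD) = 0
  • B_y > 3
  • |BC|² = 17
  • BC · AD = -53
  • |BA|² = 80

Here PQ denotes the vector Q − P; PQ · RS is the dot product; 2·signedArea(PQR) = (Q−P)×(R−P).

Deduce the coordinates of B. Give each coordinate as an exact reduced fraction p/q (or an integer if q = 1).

B = (1, 4)

1. B_x = 1  [2·signedArea(BCD) = 0 ∩ BC · AD = -53]
2. B_y = 4  [2·signedArea(BCD) = 0 ∩ BC · AD = -53]
   → B = (1, 4)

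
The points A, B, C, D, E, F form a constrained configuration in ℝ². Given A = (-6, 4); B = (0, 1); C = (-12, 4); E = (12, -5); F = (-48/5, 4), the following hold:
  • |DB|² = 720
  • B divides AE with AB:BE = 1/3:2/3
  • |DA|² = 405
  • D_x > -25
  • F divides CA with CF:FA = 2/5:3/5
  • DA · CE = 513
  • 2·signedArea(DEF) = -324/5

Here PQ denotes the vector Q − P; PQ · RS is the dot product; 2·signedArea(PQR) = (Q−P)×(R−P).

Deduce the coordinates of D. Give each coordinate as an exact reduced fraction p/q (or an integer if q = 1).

1. D_x = -24  [2·signedArea(DEF) = -324/5 ∩ DA · CE = 513]
2. D_y = 13  [2·signedArea(DEF) = -324/5 ∩ DA · CE = 513]
   → D = (-24, 13)

D = (-24, 13)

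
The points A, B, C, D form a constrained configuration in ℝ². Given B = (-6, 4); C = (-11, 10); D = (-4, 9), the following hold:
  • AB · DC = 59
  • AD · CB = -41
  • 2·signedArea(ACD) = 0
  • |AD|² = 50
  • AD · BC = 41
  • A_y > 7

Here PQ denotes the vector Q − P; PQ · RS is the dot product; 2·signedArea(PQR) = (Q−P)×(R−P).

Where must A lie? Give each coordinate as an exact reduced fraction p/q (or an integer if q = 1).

A = (3, 8)

1. A_x = 3  [2·signedArea(ACD) = 0 ∩ AB · DC = 59]
2. A_y = 8  [2·signedArea(ACD) = 0 ∩ AB · DC = 59]
   → A = (3, 8)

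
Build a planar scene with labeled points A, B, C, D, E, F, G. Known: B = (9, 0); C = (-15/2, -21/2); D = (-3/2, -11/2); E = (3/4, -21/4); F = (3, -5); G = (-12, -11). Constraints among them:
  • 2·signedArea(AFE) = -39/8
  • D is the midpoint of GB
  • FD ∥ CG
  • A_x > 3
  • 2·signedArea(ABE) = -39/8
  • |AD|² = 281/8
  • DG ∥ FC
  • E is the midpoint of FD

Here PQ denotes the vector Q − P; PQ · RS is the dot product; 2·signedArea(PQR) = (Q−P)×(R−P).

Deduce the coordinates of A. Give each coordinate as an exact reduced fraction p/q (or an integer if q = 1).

A = (15/4, -11/4)

1. A_x = 15/4  [2·signedArea(AFE) = -39/8 ∩ 2·signedArea(ABE) = -39/8]
2. A_y = -11/4  [2·signedArea(AFE) = -39/8 ∩ 2·signedArea(ABE) = -39/8]
   → A = (15/4, -11/4)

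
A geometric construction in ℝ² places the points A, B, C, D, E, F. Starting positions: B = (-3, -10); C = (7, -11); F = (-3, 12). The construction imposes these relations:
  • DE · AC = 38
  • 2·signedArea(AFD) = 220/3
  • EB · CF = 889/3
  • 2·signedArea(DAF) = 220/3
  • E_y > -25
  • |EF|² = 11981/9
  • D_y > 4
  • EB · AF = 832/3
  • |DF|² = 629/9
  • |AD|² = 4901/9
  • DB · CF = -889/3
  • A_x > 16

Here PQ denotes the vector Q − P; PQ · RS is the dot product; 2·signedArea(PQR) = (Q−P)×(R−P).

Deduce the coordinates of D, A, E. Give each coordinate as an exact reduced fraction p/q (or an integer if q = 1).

A = (17, -12)
D = (1/3, 13/3)
E = (-19/3, -73/3)

1. D_x = 1/3  [line 10·x + -23·y + 289/3 = 0 ∩ |DF|² = 629/9]
2. D_y = 13/3  [line 10·x + -23·y + 289/3 = 0 ∩ |DF|² = 629/9]
   → D = (1/3, 13/3)
3. A_x = 17  [line 23/3·x + 10/3·y + -271/3 = 0 ∩ |AD|² = 4901/9]
4. A_y = -12  [line 23/3·x + 10/3·y + -271/3 = 0 ∩ |AD|² = 4901/9]
   → A = (17, -12)
5. E_x = -19/3  [DE · AC = 38 ∩ EB · AF = 832/3]
6. E_y = -73/3  [DE · AC = 38 ∩ EB · AF = 832/3]
   → E = (-19/3, -73/3)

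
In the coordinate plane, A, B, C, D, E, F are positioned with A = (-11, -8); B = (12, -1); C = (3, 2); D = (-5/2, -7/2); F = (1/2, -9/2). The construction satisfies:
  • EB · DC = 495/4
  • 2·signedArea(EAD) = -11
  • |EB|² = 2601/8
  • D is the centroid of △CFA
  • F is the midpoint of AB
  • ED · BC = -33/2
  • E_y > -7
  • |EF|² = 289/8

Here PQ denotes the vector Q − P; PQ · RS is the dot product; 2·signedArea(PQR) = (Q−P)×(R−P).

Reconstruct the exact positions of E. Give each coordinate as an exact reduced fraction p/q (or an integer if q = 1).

1. E_x = -21/4  [EB · DC = 495/4 ∩ 2·signedArea(EAD) = -11]
2. E_y = -25/4  [EB · DC = 495/4 ∩ 2·signedArea(EAD) = -11]
   → E = (-21/4, -25/4)

E = (-21/4, -25/4)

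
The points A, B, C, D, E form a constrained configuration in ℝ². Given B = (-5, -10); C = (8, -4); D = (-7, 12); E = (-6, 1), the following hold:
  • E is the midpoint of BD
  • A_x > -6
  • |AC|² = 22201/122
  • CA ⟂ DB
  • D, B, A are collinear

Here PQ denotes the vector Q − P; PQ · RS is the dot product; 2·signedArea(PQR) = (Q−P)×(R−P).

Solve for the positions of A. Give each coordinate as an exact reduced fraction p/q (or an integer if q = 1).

A = (-663/122, -637/122)

1. A_x = -663/122  [D, B, A are collinear ∩ CA ⟂ DB]
2. A_y = -637/122  [D, B, A are collinear ∩ CA ⟂ DB]
   → A = (-663/122, -637/122)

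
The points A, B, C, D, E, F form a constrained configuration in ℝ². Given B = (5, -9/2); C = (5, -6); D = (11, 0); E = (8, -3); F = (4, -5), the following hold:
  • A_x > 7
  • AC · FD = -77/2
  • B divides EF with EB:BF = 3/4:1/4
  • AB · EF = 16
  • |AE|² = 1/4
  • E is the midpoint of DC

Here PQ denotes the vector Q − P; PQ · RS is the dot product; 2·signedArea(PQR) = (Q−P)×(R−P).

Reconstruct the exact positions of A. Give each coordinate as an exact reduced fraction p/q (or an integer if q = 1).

A = (8, -5/2)

1. A_x = 8  [AB · EF = 16 ∩ AC · FD = -77/2]
2. A_y = -5/2  [AB · EF = 16 ∩ AC · FD = -77/2]
   → A = (8, -5/2)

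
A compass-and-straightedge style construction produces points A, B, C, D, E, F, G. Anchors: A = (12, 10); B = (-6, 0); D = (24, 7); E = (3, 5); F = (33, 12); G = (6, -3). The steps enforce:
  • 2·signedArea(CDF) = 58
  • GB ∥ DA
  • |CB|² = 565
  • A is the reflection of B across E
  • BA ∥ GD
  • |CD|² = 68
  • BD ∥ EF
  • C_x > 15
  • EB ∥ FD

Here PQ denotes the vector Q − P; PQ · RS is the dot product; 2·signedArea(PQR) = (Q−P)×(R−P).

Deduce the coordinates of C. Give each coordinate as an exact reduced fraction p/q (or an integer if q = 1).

C = (16, 9)

1. C_x = 16  [line -5·x + 9·y + -1 = 0 ∩ |CB|² = 565]
2. C_y = 9  [line -5·x + 9·y + -1 = 0 ∩ |CB|² = 565]
   → C = (16, 9)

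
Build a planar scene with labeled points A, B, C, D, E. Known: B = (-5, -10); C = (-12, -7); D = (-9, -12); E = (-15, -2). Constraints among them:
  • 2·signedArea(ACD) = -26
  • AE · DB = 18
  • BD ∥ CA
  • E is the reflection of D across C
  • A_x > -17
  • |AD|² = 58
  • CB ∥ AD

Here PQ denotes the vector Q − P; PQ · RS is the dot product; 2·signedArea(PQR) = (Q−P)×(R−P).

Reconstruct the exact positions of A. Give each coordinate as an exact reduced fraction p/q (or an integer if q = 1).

1. A_x = -16  [CB ∥ AD ∩ BD ∥ CA]
2. A_y = -9  [CB ∥ AD ∩ BD ∥ CA]
   → A = (-16, -9)

A = (-16, -9)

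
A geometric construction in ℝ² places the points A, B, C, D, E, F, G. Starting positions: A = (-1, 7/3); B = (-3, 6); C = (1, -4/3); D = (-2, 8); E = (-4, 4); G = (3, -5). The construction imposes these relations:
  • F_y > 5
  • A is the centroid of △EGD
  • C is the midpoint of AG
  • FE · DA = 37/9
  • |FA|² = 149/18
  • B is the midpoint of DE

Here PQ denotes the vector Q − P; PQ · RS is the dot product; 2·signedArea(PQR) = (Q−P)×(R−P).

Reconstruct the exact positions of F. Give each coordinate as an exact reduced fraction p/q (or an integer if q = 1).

1. F_x = -3/2  [line -1·x + 17/3·y + -277/9 = 0 ∩ |FA|² = 149/18]
2. F_y = 31/6  [line -1·x + 17/3·y + -277/9 = 0 ∩ |FA|² = 149/18]
   → F = (-3/2, 31/6)

F = (-3/2, 31/6)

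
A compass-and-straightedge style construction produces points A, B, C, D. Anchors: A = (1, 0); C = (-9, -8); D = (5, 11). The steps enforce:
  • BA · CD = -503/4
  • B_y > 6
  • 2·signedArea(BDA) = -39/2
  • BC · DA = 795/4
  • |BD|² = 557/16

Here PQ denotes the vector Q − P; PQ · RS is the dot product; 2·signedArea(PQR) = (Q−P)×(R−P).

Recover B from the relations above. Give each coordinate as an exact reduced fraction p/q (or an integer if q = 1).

1. B_x = 3/2  [2·signedArea(BDA) = -39/2 ∩ BA · CD = -503/4]
2. B_y = 25/4  [2·signedArea(BDA) = -39/2 ∩ BA · CD = -503/4]
   → B = (3/2, 25/4)

B = (3/2, 25/4)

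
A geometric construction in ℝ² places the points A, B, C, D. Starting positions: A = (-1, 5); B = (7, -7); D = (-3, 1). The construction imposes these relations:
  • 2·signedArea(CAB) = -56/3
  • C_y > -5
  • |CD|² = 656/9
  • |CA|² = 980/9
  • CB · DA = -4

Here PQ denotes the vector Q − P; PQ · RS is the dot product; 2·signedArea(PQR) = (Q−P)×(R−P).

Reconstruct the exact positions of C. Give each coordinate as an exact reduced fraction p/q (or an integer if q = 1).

1. C_x = 11/3  [2·signedArea(CAB) = -56/3 ∩ CB · DA = -4]
2. C_y = -13/3  [2·signedArea(CAB) = -56/3 ∩ CB · DA = -4]
   → C = (11/3, -13/3)

C = (11/3, -13/3)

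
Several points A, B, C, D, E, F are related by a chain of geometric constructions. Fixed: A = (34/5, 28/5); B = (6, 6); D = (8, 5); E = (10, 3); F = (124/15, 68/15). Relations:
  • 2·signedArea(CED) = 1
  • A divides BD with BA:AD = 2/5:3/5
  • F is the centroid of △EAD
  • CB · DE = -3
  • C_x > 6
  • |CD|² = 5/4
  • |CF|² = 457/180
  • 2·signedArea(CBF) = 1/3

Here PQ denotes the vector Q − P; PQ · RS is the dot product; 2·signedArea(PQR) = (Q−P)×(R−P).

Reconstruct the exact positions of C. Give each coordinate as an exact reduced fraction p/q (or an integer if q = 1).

1. C_x = 7  [2·signedArea(CBF) = 1/3 ∩ 2·signedArea(CED) = 1]
2. C_y = 11/2  [2·signedArea(CBF) = 1/3 ∩ 2·signedArea(CED) = 1]
   → C = (7, 11/2)

C = (7, 11/2)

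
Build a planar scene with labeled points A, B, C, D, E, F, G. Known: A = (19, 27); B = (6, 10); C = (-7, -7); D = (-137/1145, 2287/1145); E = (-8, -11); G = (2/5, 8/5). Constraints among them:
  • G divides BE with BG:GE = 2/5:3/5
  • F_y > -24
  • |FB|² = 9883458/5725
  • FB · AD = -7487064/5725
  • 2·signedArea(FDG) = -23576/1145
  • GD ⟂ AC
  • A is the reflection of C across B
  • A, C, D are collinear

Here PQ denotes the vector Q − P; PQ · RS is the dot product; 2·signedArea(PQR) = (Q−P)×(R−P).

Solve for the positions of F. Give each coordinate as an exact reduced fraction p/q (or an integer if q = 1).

F = (-22029/1145, -26341/1145)

1. F_x = -22029/1145  [line 91/229·x + 119/229·y + 98/5 = 0 ∩ |FB|² = 9883458/5725]
2. F_y = -26341/1145  [line 91/229·x + 119/229·y + 98/5 = 0 ∩ |FB|² = 9883458/5725]
   → F = (-22029/1145, -26341/1145)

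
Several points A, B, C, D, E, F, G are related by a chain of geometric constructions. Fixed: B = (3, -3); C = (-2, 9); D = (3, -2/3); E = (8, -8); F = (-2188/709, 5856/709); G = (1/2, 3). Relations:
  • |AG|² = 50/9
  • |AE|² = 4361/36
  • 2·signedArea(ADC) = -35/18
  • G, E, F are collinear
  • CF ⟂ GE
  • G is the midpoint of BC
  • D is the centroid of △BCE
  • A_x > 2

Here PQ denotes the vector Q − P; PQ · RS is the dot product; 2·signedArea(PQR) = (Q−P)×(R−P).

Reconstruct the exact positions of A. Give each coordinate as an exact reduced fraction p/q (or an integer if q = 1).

A = (13/6, 4/3)

1. A_x = 13/6  [line -29/3·x + -5·y + 497/18 = 0 ∩ |AG|² = 50/9]
2. A_y = 4/3  [line -29/3·x + -5·y + 497/18 = 0 ∩ |AG|² = 50/9]
   → A = (13/6, 4/3)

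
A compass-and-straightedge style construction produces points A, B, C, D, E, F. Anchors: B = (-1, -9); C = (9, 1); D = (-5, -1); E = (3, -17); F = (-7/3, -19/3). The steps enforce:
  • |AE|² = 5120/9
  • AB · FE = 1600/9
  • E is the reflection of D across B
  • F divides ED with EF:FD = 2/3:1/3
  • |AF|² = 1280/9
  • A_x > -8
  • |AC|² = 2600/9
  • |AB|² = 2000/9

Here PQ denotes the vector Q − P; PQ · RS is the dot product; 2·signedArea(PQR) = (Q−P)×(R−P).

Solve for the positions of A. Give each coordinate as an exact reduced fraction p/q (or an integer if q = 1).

1. A_x = -23/3  [line -16/3·x + 32/3·y + -784/9 = 0 ∩ |AB|² = 2000/9]
2. A_y = 13/3  [line -16/3·x + 32/3·y + -784/9 = 0 ∩ |AB|² = 2000/9]
   → A = (-23/3, 13/3)

A = (-23/3, 13/3)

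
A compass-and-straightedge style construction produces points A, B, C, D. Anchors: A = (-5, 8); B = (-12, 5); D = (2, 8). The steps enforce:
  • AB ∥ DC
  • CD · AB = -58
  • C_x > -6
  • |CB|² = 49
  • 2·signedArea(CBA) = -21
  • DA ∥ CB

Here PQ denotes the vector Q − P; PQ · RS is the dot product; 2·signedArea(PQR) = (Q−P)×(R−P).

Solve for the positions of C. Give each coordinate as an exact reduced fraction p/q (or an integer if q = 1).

C = (-5, 5)

1. C_x = -5  [DA ∥ CB ∩ AB ∥ DC]
2. C_y = 5  [DA ∥ CB ∩ AB ∥ DC]
   → C = (-5, 5)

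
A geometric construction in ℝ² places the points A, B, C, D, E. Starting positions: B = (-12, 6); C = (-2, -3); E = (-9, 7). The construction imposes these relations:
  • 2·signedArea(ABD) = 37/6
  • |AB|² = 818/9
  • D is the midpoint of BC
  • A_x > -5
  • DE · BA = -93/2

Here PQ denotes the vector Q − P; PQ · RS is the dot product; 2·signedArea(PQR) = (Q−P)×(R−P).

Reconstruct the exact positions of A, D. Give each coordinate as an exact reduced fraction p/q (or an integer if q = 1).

1. D_x = -7  [D is the midpoint of BC]
2. D_y = 3/2  [D is the midpoint of BC]
   → D = (-7, 3/2)
3. A_x = -13/3  [2·signedArea(ABD) = 37/6 ∩ DE · BA = -93/2]
4. A_y = 1/3  [2·signedArea(ABD) = 37/6 ∩ DE · BA = -93/2]
   → A = (-13/3, 1/3)

A = (-13/3, 1/3)
D = (-7, 3/2)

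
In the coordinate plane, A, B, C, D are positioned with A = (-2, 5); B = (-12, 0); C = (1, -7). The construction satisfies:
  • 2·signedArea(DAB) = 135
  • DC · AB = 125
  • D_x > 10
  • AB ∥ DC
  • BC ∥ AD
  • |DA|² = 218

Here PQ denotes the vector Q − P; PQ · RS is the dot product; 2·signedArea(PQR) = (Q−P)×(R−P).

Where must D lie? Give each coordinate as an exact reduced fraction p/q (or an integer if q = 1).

D = (11, -2)

1. D_x = 11  [AB ∥ DC ∩ BC ∥ AD]
2. D_y = -2  [AB ∥ DC ∩ BC ∥ AD]
   → D = (11, -2)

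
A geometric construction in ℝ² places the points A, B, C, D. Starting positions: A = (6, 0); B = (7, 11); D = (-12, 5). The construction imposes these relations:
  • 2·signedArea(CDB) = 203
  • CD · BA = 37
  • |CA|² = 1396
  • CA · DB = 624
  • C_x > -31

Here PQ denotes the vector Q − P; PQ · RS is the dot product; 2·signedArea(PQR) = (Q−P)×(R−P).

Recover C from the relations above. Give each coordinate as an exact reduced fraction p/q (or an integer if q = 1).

C = (-30, 10)

1. C_x = -30  [CD · BA = 37 ∩ 2·signedArea(CDB) = 203]
2. C_y = 10  [CD · BA = 37 ∩ 2·signedArea(CDB) = 203]
   → C = (-30, 10)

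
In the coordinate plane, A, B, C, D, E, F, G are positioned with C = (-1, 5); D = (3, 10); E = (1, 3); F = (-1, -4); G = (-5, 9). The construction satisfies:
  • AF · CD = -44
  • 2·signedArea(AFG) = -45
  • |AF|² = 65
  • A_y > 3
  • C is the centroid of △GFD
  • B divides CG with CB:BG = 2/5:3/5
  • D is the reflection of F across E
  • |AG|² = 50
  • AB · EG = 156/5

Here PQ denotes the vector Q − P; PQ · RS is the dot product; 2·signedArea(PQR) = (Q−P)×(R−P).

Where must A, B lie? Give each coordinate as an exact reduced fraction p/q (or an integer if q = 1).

A = (0, 4)
B = (-13/5, 33/5)

1. A_x = 0  [AF · CD = -44 ∩ 2·signedArea(AFG) = -45]
2. A_y = 4  [AF · CD = -44 ∩ 2·signedArea(AFG) = -45]
   → A = (0, 4)
3. B_x = -13/5  [B divides CG with CB:BG = 2/5:3/5]
4. B_y = 33/5  [B divides CG with CB:BG = 2/5:3/5]
   → B = (-13/5, 33/5)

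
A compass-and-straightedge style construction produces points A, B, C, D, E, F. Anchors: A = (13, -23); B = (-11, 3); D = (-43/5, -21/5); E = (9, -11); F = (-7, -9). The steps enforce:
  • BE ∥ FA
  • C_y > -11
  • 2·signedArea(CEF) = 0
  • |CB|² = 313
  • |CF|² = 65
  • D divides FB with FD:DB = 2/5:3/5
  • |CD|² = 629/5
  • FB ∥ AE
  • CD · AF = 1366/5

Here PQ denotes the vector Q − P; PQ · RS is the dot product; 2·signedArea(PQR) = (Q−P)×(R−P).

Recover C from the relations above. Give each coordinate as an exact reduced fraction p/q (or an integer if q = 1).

C = (1, -10)

1. C_x = 1  [2·signedArea(CEF) = 0 ∩ CD · AF = 1366/5]
2. C_y = -10  [2·signedArea(CEF) = 0 ∩ CD · AF = 1366/5]
   → C = (1, -10)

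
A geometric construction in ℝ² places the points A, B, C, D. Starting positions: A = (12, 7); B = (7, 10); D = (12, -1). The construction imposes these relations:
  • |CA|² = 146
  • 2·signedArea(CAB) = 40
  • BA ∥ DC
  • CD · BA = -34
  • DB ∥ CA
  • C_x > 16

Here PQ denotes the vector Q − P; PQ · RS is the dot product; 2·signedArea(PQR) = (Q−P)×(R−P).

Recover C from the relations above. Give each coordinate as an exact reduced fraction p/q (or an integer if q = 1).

1. C_x = 17  [DB ∥ CA ∩ BA ∥ DC]
2. C_y = -4  [DB ∥ CA ∩ BA ∥ DC]
   → C = (17, -4)

C = (17, -4)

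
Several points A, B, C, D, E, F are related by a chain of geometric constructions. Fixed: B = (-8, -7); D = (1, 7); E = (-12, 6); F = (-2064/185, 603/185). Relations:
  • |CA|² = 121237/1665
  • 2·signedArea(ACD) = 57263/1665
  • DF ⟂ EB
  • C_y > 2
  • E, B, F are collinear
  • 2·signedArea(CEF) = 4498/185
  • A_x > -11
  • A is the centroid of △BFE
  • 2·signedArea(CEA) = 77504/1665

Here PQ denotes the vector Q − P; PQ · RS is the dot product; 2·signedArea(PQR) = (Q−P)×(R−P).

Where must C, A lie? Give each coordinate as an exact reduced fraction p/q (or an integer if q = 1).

A = (-5764/555, 418/555)
C = (-2, 7/3)

1. A_x = -5764/555  [A is the centroid of △BFE]
2. A_y = 418/555  [A is the centroid of △BFE]
   → A = (-5764/555, 418/555)
3. C_x = -2  [2·signedArea(CEF) = 4498/185 ∩ 2·signedArea(ACD) = 57263/1665]
4. C_y = 7/3  [2·signedArea(CEF) = 4498/185 ∩ 2·signedArea(ACD) = 57263/1665]
   → C = (-2, 7/3)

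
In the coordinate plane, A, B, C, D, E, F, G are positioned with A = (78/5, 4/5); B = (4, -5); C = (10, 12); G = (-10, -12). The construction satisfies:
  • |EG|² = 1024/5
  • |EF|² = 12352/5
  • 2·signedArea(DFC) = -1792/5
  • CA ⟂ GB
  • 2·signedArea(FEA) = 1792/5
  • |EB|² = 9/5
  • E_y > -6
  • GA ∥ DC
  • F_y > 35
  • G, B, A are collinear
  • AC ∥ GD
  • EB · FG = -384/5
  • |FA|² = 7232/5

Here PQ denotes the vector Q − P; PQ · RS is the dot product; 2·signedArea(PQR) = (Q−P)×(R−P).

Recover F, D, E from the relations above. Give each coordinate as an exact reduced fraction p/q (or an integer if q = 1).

1. D_x = -78/5  [GA ∥ DC ∩ AC ∥ GD]
2. D_y = -4/5  [GA ∥ DC ∩ AC ∥ GD]
   → D = (-78/5, -4/5)
3. F_x = 30  [line 64/5·x + -128/5·y + 2688/5 = 0 ∩ |FA|² = 7232/5]
4. F_y = 36  [line 64/5·x + -128/5·y + 2688/5 = 0 ∩ |FA|² = 7232/5]
   → F = (30, 36)
5. E_x = 14/5  [2·signedArea(FEA) = 1792/5 ∩ EB · FG = -384/5]
6. E_y = -28/5  [2·signedArea(FEA) = 1792/5 ∩ EB · FG = -384/5]
   → E = (14/5, -28/5)

D = (-78/5, -4/5)
E = (14/5, -28/5)
F = (30, 36)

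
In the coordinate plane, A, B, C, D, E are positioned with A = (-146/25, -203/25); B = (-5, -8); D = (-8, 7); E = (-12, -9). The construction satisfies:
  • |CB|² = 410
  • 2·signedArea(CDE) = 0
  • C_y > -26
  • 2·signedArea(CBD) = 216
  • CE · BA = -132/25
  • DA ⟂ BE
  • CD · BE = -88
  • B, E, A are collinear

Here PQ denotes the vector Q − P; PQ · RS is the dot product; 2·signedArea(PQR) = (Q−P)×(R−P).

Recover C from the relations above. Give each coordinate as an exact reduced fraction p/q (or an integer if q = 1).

1. C_x = -16  [2·signedArea(CDE) = 0 ∩ 2·signedArea(CBD) = 216]
2. C_y = -25  [2·signedArea(CDE) = 0 ∩ 2·signedArea(CBD) = 216]
   → C = (-16, -25)

C = (-16, -25)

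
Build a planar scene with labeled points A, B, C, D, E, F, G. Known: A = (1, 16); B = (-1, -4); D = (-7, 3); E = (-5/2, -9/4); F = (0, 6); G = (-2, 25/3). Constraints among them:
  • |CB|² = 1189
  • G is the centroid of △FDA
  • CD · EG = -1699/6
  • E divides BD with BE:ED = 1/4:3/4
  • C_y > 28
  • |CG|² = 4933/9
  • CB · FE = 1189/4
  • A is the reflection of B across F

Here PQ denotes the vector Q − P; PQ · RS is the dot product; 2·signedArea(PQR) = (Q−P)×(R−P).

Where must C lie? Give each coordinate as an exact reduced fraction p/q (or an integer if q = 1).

C = (9, 29)

1. C_x = 9  [CB · FE = 1189/4 ∩ CD · EG = -1699/6]
2. C_y = 29  [CB · FE = 1189/4 ∩ CD · EG = -1699/6]
   → C = (9, 29)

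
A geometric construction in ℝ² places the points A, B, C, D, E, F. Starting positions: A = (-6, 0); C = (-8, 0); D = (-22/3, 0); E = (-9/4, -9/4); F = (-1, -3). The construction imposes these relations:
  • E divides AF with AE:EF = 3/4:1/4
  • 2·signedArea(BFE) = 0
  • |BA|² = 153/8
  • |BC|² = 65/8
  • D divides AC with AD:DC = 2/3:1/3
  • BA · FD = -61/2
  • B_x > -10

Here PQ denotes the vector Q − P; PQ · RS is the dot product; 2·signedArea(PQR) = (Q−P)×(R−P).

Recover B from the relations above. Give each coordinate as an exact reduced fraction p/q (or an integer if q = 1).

1. B_x = -39/4  [2·signedArea(BFE) = 0 ∩ BA · FD = -61/2]
2. B_y = 9/4  [2·signedArea(BFE) = 0 ∩ BA · FD = -61/2]
   → B = (-39/4, 9/4)

B = (-39/4, 9/4)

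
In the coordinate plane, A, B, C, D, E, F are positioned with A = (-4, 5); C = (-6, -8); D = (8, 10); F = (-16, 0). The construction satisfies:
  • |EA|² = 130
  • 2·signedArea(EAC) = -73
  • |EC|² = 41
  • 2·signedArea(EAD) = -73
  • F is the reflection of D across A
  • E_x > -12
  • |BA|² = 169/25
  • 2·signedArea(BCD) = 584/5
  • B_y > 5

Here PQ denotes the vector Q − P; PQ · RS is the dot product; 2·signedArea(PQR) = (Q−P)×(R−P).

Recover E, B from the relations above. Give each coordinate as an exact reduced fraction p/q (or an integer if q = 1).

B = (-8/5, 6)
E = (-11, -4)

1. E_x = -11  [2·signedArea(EAC) = -73 ∩ 2·signedArea(EAD) = -73]
2. E_y = -4  [2·signedArea(EAC) = -73 ∩ 2·signedArea(EAD) = -73]
   → E = (-11, -4)
3. B_x = -8/5  [line -18·x + 14·y + -564/5 = 0 ∩ |BA|² = 169/25]
4. B_y = 6  [line -18·x + 14·y + -564/5 = 0 ∩ |BA|² = 169/25]
   → B = (-8/5, 6)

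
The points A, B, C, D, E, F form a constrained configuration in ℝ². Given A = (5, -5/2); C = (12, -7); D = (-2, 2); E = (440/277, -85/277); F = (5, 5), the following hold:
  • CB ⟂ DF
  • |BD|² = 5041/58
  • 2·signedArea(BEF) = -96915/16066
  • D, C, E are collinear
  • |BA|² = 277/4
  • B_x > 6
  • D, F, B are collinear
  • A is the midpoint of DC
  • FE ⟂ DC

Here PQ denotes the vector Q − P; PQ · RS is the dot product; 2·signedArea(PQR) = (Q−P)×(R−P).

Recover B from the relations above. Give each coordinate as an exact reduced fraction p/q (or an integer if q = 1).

1. B_x = 381/58  [D, F, B are collinear ∩ CB ⟂ DF]
2. B_y = 329/58  [D, F, B are collinear ∩ CB ⟂ DF]
   → B = (381/58, 329/58)

B = (381/58, 329/58)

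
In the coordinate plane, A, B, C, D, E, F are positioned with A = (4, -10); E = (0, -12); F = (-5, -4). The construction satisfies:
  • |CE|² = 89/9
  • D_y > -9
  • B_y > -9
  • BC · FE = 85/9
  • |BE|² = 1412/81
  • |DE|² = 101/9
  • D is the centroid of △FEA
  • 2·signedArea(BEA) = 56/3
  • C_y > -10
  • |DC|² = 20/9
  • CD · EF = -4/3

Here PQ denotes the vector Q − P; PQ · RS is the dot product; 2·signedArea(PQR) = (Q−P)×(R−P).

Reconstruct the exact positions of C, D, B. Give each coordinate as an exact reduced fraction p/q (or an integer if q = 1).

B = (-16/9, -74/9)
C = (-5/3, -28/3)
D = (-1/3, -26/3)

1. D_x = -1/3  [D is the centroid of △FEA]
2. D_y = -26/3  [D is the centroid of △FEA]
   → D = (-1/3, -26/3)
3. C_x = -5/3  [line 5·x + -8·y + -199/3 = 0 ∩ |CE|² = 89/9]
4. C_y = -28/3  [line 5·x + -8·y + -199/3 = 0 ∩ |CE|² = 89/9]
   → C = (-5/3, -28/3)
5. B_x = -16/9  [2·signedArea(BEA) = 56/3 ∩ BC · FE = 85/9]
6. B_y = -74/9  [2·signedArea(BEA) = 56/3 ∩ BC · FE = 85/9]
   → B = (-16/9, -74/9)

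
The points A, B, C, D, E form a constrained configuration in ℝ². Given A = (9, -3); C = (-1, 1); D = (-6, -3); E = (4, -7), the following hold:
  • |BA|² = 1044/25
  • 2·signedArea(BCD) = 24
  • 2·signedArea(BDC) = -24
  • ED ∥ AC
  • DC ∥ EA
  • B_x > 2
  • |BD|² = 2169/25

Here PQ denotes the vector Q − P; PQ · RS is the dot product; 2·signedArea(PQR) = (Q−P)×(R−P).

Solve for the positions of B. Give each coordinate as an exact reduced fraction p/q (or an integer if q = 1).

1. B_x = 3  [line -4·x + 5·y + 15 = 0 ∩ |BD|² = 2169/25]
2. B_y = -3/5  [line -4·x + 5·y + 15 = 0 ∩ |BD|² = 2169/25]
   → B = (3, -3/5)

B = (3, -3/5)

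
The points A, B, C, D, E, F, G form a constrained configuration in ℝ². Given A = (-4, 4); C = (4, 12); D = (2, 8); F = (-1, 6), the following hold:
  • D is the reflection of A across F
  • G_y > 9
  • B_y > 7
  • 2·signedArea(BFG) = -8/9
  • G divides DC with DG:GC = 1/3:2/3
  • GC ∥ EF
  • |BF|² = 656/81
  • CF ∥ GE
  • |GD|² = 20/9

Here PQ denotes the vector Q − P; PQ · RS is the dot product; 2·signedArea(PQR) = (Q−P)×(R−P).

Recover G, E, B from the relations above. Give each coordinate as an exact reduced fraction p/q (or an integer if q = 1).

B = (11/9, 70/9)
E = (-7/3, 10/3)
G = (8/3, 28/3)

1. G_x = 8/3  [G divides DC with DG:GC = 1/3:2/3]
2. G_y = 28/3  [G divides DC with DG:GC = 1/3:2/3]
   → G = (8/3, 28/3)
3. E_x = -7/3  [GC ∥ EF ∩ CF ∥ GE]
4. E_y = 10/3  [GC ∥ EF ∩ CF ∥ GE]
   → E = (-7/3, 10/3)
5. B_x = 11/9  [line -10/3·x + 11/3·y + -220/9 = 0 ∩ |BF|² = 656/81]
6. B_y = 70/9  [line -10/3·x + 11/3·y + -220/9 = 0 ∩ |BF|² = 656/81]
   → B = (11/9, 70/9)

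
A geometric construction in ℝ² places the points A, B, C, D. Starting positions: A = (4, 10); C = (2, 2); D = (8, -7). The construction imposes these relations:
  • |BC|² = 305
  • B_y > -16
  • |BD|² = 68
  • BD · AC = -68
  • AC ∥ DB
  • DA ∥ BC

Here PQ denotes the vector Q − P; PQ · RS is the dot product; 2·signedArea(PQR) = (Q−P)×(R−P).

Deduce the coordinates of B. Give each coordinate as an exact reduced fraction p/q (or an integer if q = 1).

B = (6, -15)

1. B_x = 6  [DA ∥ BC ∩ AC ∥ DB]
2. B_y = -15  [DA ∥ BC ∩ AC ∥ DB]
   → B = (6, -15)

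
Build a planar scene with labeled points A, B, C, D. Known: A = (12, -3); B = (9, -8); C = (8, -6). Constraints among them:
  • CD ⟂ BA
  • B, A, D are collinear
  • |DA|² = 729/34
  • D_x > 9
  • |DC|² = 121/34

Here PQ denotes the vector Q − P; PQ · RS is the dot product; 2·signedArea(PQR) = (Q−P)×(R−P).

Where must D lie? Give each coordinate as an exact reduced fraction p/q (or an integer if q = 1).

1. D_x = 327/34  [B, A, D are collinear ∩ CD ⟂ BA]
2. D_y = -237/34  [B, A, D are collinear ∩ CD ⟂ BA]
   → D = (327/34, -237/34)

D = (327/34, -237/34)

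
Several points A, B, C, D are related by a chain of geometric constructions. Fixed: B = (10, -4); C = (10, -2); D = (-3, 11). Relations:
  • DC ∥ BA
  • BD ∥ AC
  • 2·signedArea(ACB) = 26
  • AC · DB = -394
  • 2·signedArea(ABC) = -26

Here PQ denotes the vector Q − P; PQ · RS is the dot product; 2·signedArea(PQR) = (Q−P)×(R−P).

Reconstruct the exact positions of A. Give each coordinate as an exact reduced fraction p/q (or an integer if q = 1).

1. A_x = 23  [BD ∥ AC ∩ DC ∥ BA]
2. A_y = -17  [BD ∥ AC ∩ DC ∥ BA]
   → A = (23, -17)

A = (23, -17)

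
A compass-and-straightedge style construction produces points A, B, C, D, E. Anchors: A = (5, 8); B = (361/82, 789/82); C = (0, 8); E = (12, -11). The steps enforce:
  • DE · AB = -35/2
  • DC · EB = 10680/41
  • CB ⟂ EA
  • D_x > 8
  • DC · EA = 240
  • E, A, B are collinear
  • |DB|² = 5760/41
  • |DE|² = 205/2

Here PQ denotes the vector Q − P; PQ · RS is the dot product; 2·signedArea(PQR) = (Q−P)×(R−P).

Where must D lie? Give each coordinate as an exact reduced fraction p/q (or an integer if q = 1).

D = (17/2, -3/2)

1. D_x = 17/2  [line 49/82·x + -133/82·y + -308/41 = 0 ∩ |DB|² = 5760/41]
2. D_y = -3/2  [line 49/82·x + -133/82·y + -308/41 = 0 ∩ |DB|² = 5760/41]
   → D = (17/2, -3/2)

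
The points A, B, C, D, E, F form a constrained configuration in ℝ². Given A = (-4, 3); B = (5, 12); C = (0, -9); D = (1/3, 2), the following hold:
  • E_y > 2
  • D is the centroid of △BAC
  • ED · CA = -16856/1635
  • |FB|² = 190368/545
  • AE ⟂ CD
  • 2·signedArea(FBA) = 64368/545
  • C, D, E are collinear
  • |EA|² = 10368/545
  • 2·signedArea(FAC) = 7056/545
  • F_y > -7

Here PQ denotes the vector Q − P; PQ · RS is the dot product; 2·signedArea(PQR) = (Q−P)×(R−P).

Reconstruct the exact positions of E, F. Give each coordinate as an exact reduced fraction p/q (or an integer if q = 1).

1. E_x = 196/545  [C, D, E are collinear ∩ AE ⟂ CD]
2. E_y = 1563/545  [C, D, E are collinear ∩ AE ⟂ CD]
   → E = (196/545, 1563/545)
3. F_x = 49/545  [2·signedArea(FBA) = 64368/545 ∩ 2·signedArea(FAC) = 7056/545]
4. F_y = -3288/545  [2·signedArea(FBA) = 64368/545 ∩ 2·signedArea(FAC) = 7056/545]
   → F = (49/545, -3288/545)

E = (196/545, 1563/545)
F = (49/545, -3288/545)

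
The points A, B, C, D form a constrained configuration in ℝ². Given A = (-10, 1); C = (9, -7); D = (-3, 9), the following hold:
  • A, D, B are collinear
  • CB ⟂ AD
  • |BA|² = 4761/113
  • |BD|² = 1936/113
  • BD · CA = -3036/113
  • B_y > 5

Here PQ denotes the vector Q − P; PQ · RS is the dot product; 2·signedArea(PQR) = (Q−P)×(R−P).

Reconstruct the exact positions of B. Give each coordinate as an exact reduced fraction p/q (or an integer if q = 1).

B = (-647/113, 665/113)

1. B_x = -647/113  [A, D, B are collinear ∩ CB ⟂ AD]
2. B_y = 665/113  [A, D, B are collinear ∩ CB ⟂ AD]
   → B = (-647/113, 665/113)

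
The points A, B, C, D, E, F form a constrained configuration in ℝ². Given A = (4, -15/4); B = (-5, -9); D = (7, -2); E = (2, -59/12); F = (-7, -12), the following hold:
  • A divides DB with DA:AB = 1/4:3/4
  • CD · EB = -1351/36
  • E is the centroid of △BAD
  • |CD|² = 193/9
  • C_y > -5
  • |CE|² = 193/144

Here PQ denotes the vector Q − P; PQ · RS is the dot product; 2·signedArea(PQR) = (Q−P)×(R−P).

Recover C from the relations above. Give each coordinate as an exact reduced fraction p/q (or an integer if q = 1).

C = (3, -13/3)

1. C_x = 3  [line 7·x + 49/12·y + -119/36 = 0 ∩ |CD|² = 193/9]
2. C_y = -13/3  [line 7·x + 49/12·y + -119/36 = 0 ∩ |CD|² = 193/9]
   → C = (3, -13/3)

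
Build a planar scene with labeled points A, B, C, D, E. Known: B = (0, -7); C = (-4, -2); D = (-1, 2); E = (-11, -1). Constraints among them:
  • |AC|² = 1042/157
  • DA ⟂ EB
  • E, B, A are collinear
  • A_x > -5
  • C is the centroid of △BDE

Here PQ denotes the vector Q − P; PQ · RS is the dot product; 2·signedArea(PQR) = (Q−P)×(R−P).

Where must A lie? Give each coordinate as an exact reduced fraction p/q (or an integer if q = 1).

A = (-715/157, -709/157)

1. A_x = -715/157  [E, B, A are collinear ∩ DA ⟂ EB]
2. A_y = -709/157  [E, B, A are collinear ∩ DA ⟂ EB]
   → A = (-715/157, -709/157)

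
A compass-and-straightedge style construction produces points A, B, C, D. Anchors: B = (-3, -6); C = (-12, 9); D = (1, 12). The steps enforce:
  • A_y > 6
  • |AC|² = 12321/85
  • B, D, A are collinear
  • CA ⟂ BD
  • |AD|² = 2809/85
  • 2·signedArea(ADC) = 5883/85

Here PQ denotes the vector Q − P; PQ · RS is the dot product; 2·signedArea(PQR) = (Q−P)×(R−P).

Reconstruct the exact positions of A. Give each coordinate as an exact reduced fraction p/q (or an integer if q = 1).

A = (-21/85, 543/85)

1. A_x = -21/85  [B, D, A are collinear ∩ CA ⟂ BD]
2. A_y = 543/85  [B, D, A are collinear ∩ CA ⟂ BD]
   → A = (-21/85, 543/85)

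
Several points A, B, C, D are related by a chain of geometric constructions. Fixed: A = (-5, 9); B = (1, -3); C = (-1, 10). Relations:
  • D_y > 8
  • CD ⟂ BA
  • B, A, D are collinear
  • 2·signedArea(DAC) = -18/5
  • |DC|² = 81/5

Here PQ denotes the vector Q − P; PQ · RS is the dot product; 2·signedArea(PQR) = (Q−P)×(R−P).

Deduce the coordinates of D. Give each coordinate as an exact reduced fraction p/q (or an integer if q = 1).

D = (-23/5, 41/5)

1. D_x = -23/5  [B, A, D are collinear ∩ CD ⟂ BA]
2. D_y = 41/5  [B, A, D are collinear ∩ CD ⟂ BA]
   → D = (-23/5, 41/5)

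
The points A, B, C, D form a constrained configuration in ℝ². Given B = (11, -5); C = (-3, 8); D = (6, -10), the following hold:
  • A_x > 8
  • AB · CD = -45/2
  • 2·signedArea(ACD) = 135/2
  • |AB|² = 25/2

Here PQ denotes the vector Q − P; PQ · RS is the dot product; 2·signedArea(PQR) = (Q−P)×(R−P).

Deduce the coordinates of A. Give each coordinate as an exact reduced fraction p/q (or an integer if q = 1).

1. A_x = 17/2  [AB · CD = -45/2 ∩ 2·signedArea(ACD) = 135/2]
2. A_y = -15/2  [AB · CD = -45/2 ∩ 2·signedArea(ACD) = 135/2]
   → A = (17/2, -15/2)

A = (17/2, -15/2)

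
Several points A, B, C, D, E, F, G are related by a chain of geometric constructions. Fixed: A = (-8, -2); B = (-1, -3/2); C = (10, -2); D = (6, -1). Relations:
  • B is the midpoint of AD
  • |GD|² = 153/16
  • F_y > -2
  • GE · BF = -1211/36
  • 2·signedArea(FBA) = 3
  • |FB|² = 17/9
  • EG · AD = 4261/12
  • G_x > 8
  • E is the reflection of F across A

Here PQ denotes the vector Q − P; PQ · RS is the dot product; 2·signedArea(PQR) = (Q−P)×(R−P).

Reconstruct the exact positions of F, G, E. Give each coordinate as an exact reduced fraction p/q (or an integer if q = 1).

1. F_x = 1/3  [line 1/2·x + -7·y + -13 = 0 ∩ |FB|² = 17/9]
2. F_y = -11/6  [line 1/2·x + -7·y + -13 = 0 ∩ |FB|² = 17/9]
   → F = (1/3, -11/6)
3. E_x = -49/3  [E is the reflection of F across A]
4. E_y = -13/6  [E is the reflection of F across A]
   → E = (-49/3, -13/6)
5. G_x = 9  [GE · BF = -1211/36 ∩ EG · AD = 4261/12]
6. G_y = -7/4  [GE · BF = -1211/36 ∩ EG · AD = 4261/12]
   → G = (9, -7/4)

E = (-49/3, -13/6)
F = (1/3, -11/6)
G = (9, -7/4)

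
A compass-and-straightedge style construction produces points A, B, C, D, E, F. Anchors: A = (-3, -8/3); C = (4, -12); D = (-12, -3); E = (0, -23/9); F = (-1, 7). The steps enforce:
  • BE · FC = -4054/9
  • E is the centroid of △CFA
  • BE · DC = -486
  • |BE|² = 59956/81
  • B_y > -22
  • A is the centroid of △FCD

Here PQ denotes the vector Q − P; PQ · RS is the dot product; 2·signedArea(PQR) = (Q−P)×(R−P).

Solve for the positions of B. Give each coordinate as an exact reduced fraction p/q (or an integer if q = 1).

B = (20, -21)

1. B_x = 20  [BE · FC = -4054/9 ∩ BE · DC = -486]
2. B_y = -21  [BE · FC = -4054/9 ∩ BE · DC = -486]
   → B = (20, -21)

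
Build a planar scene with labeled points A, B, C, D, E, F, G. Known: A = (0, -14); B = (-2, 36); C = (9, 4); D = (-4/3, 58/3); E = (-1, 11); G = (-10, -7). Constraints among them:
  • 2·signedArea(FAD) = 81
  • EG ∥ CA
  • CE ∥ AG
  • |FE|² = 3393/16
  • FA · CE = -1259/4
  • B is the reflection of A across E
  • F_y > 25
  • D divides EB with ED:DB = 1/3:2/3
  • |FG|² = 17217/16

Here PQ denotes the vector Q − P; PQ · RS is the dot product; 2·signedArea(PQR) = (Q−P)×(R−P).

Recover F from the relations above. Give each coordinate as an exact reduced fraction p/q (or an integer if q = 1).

1. F_x = -4  [FA · CE = -1259/4 ∩ 2·signedArea(FAD) = 81]
2. F_y = 101/4  [FA · CE = -1259/4 ∩ 2·signedArea(FAD) = 81]
   → F = (-4, 101/4)

F = (-4, 101/4)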